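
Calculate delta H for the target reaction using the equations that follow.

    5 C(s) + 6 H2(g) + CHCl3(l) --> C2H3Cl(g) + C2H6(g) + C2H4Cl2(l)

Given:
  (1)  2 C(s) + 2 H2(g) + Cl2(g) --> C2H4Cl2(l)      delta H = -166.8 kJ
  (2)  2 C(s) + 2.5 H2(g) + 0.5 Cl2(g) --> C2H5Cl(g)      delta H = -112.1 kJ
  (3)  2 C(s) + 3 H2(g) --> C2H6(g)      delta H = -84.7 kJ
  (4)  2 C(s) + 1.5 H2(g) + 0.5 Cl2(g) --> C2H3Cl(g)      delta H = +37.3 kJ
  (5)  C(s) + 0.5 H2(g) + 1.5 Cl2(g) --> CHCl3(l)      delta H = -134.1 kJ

delta H = -80.1 kJ

(1) as written: -166.8 kJ
(2): not needed.
(3) as written: -84.7 kJ
(4) as written: +37.3 kJ
(5) reversed: +134.1 kJ
By Hess's law, delta H = (-166.8) + (-84.7) + (+37.3) + (+134.1) = -80.1 kJ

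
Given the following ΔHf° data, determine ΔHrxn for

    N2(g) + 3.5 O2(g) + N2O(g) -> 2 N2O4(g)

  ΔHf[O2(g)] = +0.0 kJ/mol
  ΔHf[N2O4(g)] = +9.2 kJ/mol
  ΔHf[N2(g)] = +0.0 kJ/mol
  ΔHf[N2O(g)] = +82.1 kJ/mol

ΔH°rxn = Σ nΔHf°(products) − Σ nΔHf°(reactants).
Products: 2·(+9.2) = +18.4
Reactants: 1·(+0.0) + 7/2·(+0.0) + 1·(+82.1) = +82.1
ΔHrxn = (+18.4) − (+82.1) = -63.7 kJ/mol

ΔHrxn = -63.7 kJ/mol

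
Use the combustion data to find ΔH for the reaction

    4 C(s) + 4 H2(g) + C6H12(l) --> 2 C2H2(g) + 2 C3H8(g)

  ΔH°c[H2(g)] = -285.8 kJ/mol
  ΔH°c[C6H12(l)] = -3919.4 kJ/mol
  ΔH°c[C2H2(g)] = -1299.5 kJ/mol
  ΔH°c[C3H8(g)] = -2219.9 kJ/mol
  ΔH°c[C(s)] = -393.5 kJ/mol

ΔH = 402.2 kJ/mol

With combustion enthalpies, reactants minus products:
= [4·(-393.5) + 4·(-285.8) + 1·(-3919.4)] − [2·(-1299.5) + 2·(-2219.9)]
= 402.2 kJ/mol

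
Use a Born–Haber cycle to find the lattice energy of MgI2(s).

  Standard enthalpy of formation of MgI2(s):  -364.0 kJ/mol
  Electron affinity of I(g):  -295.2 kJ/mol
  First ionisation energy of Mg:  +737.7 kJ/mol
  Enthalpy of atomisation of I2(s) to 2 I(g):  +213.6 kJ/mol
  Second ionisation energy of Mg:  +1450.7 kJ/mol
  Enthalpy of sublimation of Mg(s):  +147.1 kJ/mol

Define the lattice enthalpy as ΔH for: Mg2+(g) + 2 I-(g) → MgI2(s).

ΔHf° = 1·ΔHsub + 1·(ΣIE) + 1·D(I2) + 2·EA + U
-364.0 = 1·(+147.1) + 1·(+2188.4) + 1·(+213.6) + 2·(-295.2) + U
U = -364.0 − (+1958.7) = -2322.7 kJ/mol

U = -2322.7 kJ/mol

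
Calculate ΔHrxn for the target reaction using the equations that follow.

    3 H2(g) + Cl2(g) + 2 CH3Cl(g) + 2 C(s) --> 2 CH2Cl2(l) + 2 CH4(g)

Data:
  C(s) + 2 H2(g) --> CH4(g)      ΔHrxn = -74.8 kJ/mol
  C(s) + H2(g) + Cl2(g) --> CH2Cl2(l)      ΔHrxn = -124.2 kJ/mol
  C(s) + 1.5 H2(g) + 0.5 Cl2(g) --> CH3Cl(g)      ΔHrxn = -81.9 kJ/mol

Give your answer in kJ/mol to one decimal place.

ΔHrxn = -234.2 kJ/mol

equation 1 × 2 (×2 to match 2 CH4(g) in the target): (2)·(-74.8) = -149.6 kJ/mol
equation 2 × 2 (scale by 2 for the 2 CH2Cl2(l)): (2)·(-124.2) = -248.4 kJ/mol
equation 3 reversed and × 2 (reverse to put CH3Cl(g) on the reactant side; scale by 2 for the 2 CH3Cl(g)): (-2)·(-81.9) = +163.8 kJ/mol
ΔHrxn = (2)·(-74.8) + (2)·(-124.2) + (-2)·(-81.9) = -234.2 kJ/mol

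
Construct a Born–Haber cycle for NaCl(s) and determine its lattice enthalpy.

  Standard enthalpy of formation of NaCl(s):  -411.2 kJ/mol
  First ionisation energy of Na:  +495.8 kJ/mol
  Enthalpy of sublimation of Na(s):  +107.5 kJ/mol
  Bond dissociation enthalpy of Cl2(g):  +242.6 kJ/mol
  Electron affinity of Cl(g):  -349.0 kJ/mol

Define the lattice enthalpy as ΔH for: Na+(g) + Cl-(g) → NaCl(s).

ΔHf° = 1·ΔHsub + 1·(ΣIE) + 1/2·D(Cl2) + 1·EA + U
-411.2 = 1·(+107.5) + 1·(+495.8) + 1/2·(+242.6) + 1·(-349.0) + U
U = -411.2 − (+375.6) = -786.8 kJ/mol

U = -786.8 kJ/mol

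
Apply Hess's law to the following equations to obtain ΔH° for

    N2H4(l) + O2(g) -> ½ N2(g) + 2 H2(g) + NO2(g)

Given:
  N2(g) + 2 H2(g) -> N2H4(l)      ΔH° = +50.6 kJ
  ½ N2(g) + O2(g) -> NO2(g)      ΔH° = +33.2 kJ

equation 1 reversed (N2H4(l) must end up as a reactant): -50.6 kJ
equation 2 as written (NO2(g) already on the product side): +33.2 kJ
ΔH° = (-1)·(+50.6) + (1)·(+33.2) = -17.4 kJ

ΔH° = -17.4 kJ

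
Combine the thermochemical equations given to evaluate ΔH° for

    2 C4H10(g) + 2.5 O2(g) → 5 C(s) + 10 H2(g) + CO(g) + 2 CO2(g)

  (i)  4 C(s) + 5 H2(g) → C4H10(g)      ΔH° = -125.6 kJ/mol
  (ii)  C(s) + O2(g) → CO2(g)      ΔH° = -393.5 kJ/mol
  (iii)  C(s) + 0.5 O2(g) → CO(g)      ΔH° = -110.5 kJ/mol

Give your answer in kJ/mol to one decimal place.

ΔH° = -646.3 kJ/mol

(i) reversed and × 2 (C4H10(g) must end up as a reactant; scale by 2 for the 2 C4H10(g)): (-2)·(-125.6) = +251.2 kJ/mol
(ii) × 2 (×2 to match 2 CO2(g) in the target): (2)·(-393.5) = -787.0 kJ/mol
(iii) as written (CO(g) already on the product side): -110.5 kJ/mol
Combining the equations, ΔH° = (+251.2) + (-787.0) + (-110.5) = -646.3 kJ/mol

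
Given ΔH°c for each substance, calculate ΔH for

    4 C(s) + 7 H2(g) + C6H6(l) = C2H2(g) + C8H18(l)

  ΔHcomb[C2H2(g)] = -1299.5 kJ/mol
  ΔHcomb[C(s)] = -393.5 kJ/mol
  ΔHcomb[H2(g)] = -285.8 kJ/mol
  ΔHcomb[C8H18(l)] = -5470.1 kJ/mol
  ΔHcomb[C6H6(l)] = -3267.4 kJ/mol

ΔH = -72.4 kJ/mol

Using ΔH = Σ nΔHc°(reactants) − Σ nΔHc°(products):
= [4·(-393.5) + 7·(-285.8) + 1·(-3267.4)] − [1·(-1299.5) + 1·(-5470.1)]
= -72.4 kJ/mol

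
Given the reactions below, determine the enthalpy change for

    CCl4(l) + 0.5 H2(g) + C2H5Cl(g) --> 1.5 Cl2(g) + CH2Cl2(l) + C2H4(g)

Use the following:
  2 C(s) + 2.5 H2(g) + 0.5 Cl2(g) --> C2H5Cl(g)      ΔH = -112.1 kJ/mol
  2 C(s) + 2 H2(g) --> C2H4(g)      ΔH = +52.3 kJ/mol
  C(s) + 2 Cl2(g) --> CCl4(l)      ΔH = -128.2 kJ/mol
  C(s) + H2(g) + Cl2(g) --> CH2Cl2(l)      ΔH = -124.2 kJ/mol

ΔH = 168.4 kJ/mol

equation 1 reversed: +112.1 kJ/mol
equation 2 as written: +52.3 kJ/mol
equation 3 reversed: +128.2 kJ/mol
equation 4 as written: -124.2 kJ/mol
By Hess's law, ΔH = (-1)·(-112.1) + (1)·(+52.3) + (-1)·(-128.2) + (1)·(-124.2) = 168.4 kJ/mol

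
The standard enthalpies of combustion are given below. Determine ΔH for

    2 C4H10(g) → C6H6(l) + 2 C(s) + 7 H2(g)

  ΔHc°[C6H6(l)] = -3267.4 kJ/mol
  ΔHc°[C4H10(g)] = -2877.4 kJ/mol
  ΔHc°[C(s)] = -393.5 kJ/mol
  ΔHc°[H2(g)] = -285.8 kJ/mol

With combustion enthalpies, reactants minus products:
= [2·(-2877.4)] − [1·(-3267.4) + 2·(-393.5) + 7·(-285.8)]
= 300.2 kJ/mol

ΔH = 300.2 kJ/mol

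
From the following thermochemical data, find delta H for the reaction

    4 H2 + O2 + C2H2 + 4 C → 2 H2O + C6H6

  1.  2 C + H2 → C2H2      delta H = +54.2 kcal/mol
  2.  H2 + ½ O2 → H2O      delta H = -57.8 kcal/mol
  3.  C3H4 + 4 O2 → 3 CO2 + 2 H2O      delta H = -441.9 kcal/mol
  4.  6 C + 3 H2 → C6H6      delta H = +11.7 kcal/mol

delta H = -158.1 kcal/mol

eq. 1 reversed (C2H2 must end up as a reactant): -54.2 kcal/mol
eq. 2 × 2: (2)·(-57.8) = -115.6 kcal/mol
eq. 3: not needed (CO2 appears nowhere else).
eq. 4 as written (C6H6 already on the product side): +11.7 kcal/mol
delta H = (-1)·(+54.2) + (2)·(-57.8) + (1)·(+11.7) = -158.1 kcal/mol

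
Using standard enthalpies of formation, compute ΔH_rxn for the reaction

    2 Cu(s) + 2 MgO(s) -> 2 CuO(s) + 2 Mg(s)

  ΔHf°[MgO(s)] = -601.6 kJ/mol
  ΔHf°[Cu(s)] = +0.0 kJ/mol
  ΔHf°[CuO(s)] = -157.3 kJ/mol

ΔH°rxn = Σ nΔHf°(products) − Σ nΔHf°(reactants).
Products: 2·(-157.3) + 2·(+0.0) = -314.6
Reactants: 2·(+0.0) + 2·(-601.6) = -1203.2
ΔH_rxn = (-314.6) − (-1203.2) = 888.6 kJ/mol

ΔH_rxn = 888.6 kJ/mol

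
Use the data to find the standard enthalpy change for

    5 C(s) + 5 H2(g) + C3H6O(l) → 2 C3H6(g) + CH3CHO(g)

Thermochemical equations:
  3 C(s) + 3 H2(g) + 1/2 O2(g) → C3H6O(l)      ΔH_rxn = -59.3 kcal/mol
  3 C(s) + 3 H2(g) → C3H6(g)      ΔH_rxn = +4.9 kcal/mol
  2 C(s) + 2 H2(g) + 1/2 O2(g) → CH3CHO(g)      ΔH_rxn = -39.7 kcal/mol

ΔH_rxn = 29.4 kcal/mol

equation 1 reversed (reverse to put C3H6O(l) on the reactant side): +59.3 kcal/mol
equation 2 × 2 (scale by 2 for the 2 C3H6(g)): (2)·(+4.9) = +9.8 kcal/mol
equation 3 as written (CH3CHO(g) already on the product side): -39.7 kcal/mol
By Hess's law, ΔH_rxn = (-1)·(-59.3) + (2)·(+4.9) + (1)·(-39.7) = 29.4 kcal/mol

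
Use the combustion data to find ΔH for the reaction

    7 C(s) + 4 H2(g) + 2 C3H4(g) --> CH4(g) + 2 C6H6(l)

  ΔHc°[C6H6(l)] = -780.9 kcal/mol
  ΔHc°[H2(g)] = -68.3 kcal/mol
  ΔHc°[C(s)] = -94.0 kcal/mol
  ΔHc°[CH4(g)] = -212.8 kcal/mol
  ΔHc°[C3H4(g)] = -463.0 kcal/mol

ΔH = -82.6 kcal/mol

With combustion enthalpies, reactants minus products:
= [7·(-94.0) + 4·(-68.3) + 2·(-463.0)] − [1·(-212.8) + 2·(-780.9)]
= -82.6 kcal/mol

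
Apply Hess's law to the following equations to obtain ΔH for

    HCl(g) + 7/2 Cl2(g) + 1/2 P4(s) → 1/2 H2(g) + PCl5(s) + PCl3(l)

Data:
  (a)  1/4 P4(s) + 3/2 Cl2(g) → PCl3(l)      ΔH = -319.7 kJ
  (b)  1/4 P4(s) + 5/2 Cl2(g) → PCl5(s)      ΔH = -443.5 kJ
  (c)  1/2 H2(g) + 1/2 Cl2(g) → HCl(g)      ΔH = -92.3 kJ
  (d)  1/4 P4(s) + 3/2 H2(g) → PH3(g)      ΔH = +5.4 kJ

ΔH = -670.9 kJ

(a) as written (PCl3(l) already on the product side): -319.7 kJ
(b) as written (PCl5(s) already on the product side): -443.5 kJ
(c) reversed (reverse to put HCl(g) on the reactant side): +92.3 kJ
(d): not needed (PH3(g) appears nowhere else).
ΔH = (1)·(-319.7) + (1)·(-443.5) + (-1)·(-92.3) = -670.9 kJ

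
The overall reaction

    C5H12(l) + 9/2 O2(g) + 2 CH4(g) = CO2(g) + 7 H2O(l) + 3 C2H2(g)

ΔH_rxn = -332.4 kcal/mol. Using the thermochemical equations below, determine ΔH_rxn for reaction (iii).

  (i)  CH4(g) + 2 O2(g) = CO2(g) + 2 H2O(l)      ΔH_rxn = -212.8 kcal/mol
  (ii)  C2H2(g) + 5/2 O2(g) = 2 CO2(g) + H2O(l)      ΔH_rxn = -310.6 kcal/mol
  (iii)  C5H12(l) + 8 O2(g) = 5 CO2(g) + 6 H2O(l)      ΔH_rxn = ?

(i) × 2 (×2 to match 2 CH4(g) in the target): (2)·(-212.8) = -425.6 kcal/mol
(ii) reversed and × 3 (reverse to put C2H2(g) on the product side; scale by 3 for the 3 C2H2(g)): (-3)·(-310.6) = +931.8 kcal/mol
(iii) as written (C5H12(l) already on the reactant side): contributes x
-332.4 = (-425.6) + (+931.8) + x
x = (-332.4 − (+506.2)) / (1) = -838.6 kcal/mol

ΔH_rxn = -838.6 kcal/mol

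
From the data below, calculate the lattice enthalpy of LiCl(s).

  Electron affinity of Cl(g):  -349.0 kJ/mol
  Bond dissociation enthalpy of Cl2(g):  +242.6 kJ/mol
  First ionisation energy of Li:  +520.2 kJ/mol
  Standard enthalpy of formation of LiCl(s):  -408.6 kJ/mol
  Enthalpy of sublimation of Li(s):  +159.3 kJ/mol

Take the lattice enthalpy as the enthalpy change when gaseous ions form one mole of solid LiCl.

U = -860.4 kJ/mol

ΔHf° = 1·ΔHsub + 1·(ΣIE) + 1/2·D(Cl2) + 1·EA + U
-408.6 = 1·(+159.3) + 1·(+520.2) + 1/2·(+242.6) + 1·(-349.0) + U
U = -408.6 − (+451.8) = -860.4 kJ/mol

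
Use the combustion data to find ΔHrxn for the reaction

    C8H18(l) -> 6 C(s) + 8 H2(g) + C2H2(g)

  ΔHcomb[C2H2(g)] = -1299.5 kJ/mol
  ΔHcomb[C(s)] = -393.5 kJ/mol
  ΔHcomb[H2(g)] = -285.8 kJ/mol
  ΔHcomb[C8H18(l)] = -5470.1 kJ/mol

ΔHrxn = 476.8 kJ/mol

With combustion enthalpies, reactants minus products:
= [1·(-5470.1)] − [6·(-393.5) + 8·(-285.8) + 1·(-1299.5)]
= 476.8 kJ/mol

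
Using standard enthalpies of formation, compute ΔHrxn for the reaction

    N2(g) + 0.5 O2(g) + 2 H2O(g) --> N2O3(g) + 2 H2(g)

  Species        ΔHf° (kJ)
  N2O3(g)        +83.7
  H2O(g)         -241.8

ΔHrxn = 567.3 kJ

Products: 1·(+83.7) + 2·(+0.0) = +83.7
Reactants: 1·(+0.0) + 1/2·(+0.0) + 2·(-241.8) = -483.6
ΔHrxn = (+83.7) − (-483.6) = 567.3 kJ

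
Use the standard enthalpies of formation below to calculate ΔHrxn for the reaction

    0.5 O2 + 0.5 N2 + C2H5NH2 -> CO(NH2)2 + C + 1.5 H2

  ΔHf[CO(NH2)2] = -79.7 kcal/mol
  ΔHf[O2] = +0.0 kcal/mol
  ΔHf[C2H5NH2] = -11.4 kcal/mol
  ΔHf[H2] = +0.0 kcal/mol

ΔHrxn = -68.3 kcal/mol

ΔH°rxn = Σ nΔHf°(products) − Σ nΔHf°(reactants).
Products: 1·(-79.7) + 1·(+0.0) + 3/2·(+0.0) = -79.7
Reactants: 1/2·(+0.0) + 1/2·(+0.0) + 1·(-11.4) = -11.4
ΔHrxn = (-79.7) − (-11.4) = -68.3 kcal/mol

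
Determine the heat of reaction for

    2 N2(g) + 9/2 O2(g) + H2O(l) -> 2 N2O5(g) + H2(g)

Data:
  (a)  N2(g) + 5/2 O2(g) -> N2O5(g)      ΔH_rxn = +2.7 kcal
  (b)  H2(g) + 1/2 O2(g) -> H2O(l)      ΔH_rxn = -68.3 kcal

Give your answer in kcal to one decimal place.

ΔH_rxn = 73.7 kcal

(a) × 2: (2)·(+2.7) = +5.4 kcal
(b) reversed: +68.3 kcal
Since enthalpy is a state function, ΔH_rxn = (+5.4) + (+68.3) = 73.7 kcal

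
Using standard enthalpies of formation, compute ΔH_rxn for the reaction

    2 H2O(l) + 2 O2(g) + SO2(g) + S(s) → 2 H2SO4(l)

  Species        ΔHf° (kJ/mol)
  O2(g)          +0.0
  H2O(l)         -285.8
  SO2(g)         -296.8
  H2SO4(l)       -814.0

Products: 2·(-814.0) = -1628.0
Reactants: 2·(-285.8) + 2·(+0.0) + 1·(-296.8) + 1·(+0.0) = -868.4
ΔH_rxn = (-1628.0) − (-868.4) = -759.6 kJ/mol

ΔH_rxn = -759.6 kJ/mol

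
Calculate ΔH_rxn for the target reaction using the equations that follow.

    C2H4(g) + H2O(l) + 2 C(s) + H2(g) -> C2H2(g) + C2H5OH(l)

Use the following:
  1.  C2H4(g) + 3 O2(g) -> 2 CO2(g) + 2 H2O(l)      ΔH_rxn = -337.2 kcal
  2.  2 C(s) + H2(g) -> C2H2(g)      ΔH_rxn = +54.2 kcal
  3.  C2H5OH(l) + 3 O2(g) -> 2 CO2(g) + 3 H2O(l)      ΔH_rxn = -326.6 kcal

ΔH_rxn = 43.6 kcal

eq. 1 as written (C2H4(g) already on the reactant side): -337.2 kcal
eq. 2 as written (C2H2(g) already on the product side): +54.2 kcal
eq. 3 reversed (C2H5OH(l) must end up as a product): +326.6 kcal
ΔH_rxn = (1)·(-337.2) + (1)·(+54.2) + (-1)·(-326.6) = 43.6 kcal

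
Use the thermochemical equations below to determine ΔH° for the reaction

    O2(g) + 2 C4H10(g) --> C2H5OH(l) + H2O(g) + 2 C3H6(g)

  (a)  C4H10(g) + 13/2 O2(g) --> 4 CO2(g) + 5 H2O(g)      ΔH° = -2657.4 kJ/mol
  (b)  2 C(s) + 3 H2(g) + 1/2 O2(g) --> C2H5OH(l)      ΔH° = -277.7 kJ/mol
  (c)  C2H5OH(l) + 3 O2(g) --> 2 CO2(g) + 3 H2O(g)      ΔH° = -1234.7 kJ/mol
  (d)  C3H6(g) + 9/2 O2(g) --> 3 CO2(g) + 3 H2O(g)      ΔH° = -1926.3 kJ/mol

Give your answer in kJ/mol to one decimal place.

ΔH° = -227.5 kJ/mol

(a) × 2 (scale by 2 for the 2 C4H10(g)): (2)·(-2657.4) = -5314.8 kJ/mol
(b): not needed (H2(g) appears nowhere else).
(c) reversed: +1234.7 kJ/mol
(d) reversed and × 2 (C3H6(g) must end up as a product; scale by 2 for the 2 C3H6(g)): (-2)·(-1926.3) = +3852.6 kJ/mol
ΔH° = (2)·(-2657.4) + (-1)·(-1234.7) + (-2)·(-1926.3) = -227.5 kJ/mol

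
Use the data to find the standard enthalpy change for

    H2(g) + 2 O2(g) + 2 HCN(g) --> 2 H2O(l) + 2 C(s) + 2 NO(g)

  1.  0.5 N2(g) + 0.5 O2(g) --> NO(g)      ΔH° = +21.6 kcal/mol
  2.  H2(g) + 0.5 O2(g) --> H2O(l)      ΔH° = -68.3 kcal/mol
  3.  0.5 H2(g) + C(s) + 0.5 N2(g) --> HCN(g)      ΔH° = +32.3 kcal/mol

eq. 1 × 2: (2)·(+21.6) = +43.2 kcal/mol
eq. 2 × 2: (2)·(-68.3) = -136.6 kcal/mol
eq. 3 reversed and × 2: (-2)·(+32.3) = -64.6 kcal/mol
ΔH° = (2)·(+21.6) + (2)·(-68.3) + (-2)·(+32.3) = -158.0 kcal/mol

ΔH° = -158.0 kcal/mol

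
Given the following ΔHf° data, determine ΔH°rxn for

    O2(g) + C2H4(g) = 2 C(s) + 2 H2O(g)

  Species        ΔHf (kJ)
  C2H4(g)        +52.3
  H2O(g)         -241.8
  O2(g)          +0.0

Products: 2·(+0.0) + 2·(-241.8) = -483.6
Reactants: 1·(+0.0) + 1·(+52.3) = +52.3
ΔH°rxn = (-483.6) − (+52.3) = -535.9 kJ

ΔH°rxn = -535.9 kJ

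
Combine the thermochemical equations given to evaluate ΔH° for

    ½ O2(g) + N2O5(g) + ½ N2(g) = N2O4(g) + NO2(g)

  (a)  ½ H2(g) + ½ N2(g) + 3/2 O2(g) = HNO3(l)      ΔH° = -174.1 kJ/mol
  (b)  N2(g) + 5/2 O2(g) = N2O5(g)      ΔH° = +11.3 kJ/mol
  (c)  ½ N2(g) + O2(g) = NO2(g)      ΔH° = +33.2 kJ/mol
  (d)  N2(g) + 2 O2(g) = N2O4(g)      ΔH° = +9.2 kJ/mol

(a): not needed.
(b) reversed: -11.3 kJ/mol
(c) as written: +33.2 kJ/mol
(d) as written: +9.2 kJ/mol
By Hess's law, ΔH° = (-11.3) + (+33.2) + (+9.2) = 31.1 kJ/mol

ΔH° = 31.1 kJ/mol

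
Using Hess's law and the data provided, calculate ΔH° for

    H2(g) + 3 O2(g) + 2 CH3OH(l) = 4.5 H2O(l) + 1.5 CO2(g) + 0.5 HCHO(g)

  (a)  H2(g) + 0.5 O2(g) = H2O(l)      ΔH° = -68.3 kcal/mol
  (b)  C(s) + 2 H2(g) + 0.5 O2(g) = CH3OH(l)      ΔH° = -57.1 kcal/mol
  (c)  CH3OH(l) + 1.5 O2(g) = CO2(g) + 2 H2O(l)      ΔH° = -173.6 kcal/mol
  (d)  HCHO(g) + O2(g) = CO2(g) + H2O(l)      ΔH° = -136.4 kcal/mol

ΔH° = -347.3 kcal/mol

(a) as written: -68.3 kcal/mol
(b): not needed (C(s) appears nowhere else).
(c) × 2: (2)·(-173.6) = -347.2 kcal/mol
(d) reversed and × 1/2 (HCHO(g) must end up as a product; ×1/2 to match 1/2 HCHO(g) in the target): (-1/2)·(-136.4) = +68.2 kcal/mol
By Hess's law, ΔH° = (-68.3) + (-347.2) + (+68.2) = -347.3 kcal/mol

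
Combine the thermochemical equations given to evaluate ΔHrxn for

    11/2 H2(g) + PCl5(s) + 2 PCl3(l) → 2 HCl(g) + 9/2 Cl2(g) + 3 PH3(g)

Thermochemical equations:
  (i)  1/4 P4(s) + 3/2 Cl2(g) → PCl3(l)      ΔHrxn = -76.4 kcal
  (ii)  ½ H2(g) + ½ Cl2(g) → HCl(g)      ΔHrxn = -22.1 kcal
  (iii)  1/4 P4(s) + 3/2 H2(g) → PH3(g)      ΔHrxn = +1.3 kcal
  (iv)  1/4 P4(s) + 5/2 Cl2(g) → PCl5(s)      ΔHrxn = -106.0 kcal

ΔHrxn = 218.5 kcal

(i) reversed and × 2 (PCl3(l) must end up as a reactant; ×2 to match 2 PCl3(l) in the target): (-2)·(-76.4) = +152.8 kcal
(ii) × 2 (×2 to match 2 HCl(g) in the target): (2)·(-22.1) = -44.2 kcal
(iii) × 3 (scale by 3 for the 3 PH3(g)): (3)·(+1.3) = +3.9 kcal
(iv) reversed (reverse to put PCl5(s) on the reactant side): +106.0 kcal
ΔHrxn = (+152.8) + (-44.2) + (+3.9) + (+106.0) = 218.5 kcal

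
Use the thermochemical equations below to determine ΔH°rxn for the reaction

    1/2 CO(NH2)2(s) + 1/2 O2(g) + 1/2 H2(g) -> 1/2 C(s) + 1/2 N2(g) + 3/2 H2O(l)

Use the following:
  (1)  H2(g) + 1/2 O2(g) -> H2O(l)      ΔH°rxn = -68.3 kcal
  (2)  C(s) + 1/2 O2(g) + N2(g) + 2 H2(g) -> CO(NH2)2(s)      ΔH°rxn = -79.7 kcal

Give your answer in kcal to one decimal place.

ΔH°rxn = -62.6 kcal

(1) × 3/2: (3/2)·(-68.3) = -102.45 kcal
(2) reversed and × 1/2: (-1/2)·(-79.7) = +39.85 kcal
Summing the manipulated equations, ΔH°rxn = (-102.45) + (+39.85) = -62.6 kcal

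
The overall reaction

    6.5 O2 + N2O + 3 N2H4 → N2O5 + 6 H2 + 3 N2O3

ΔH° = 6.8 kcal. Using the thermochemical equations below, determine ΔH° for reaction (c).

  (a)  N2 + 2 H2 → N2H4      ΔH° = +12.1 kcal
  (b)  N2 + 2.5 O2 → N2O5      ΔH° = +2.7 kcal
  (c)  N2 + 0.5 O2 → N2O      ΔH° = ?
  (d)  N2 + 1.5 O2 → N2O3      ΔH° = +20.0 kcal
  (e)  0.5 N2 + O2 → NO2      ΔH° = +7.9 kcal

(a) reversed and × 3: (-3)·(+12.1) = -36.3 kcal
(b) as written: +2.7 kcal
(c) reversed: contributes −x
(d) × 3: (3)·(+20.0) = +60.0 kcal
(e): not needed.
+6.8 = (-36.3) + (+2.7) + (+60.0) − x
x = (+6.8 − (+26.4)) / (-1) = 19.6 kcal

ΔH° = 19.6 kcal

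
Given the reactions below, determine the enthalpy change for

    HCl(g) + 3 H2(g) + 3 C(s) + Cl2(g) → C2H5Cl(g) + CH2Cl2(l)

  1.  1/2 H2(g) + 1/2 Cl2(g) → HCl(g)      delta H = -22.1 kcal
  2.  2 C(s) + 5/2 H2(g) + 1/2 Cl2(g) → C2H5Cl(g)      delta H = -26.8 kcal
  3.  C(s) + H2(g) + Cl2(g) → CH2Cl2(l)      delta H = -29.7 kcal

delta H = -34.4 kcal

eq. 1 reversed: +22.1 kcal
eq. 2 as written: -26.8 kcal
eq. 3 as written: -29.7 kcal
Since enthalpy is a state function, delta H = (-1)·(-22.1) + (1)·(-26.8) + (1)·(-29.7) = -34.4 kcal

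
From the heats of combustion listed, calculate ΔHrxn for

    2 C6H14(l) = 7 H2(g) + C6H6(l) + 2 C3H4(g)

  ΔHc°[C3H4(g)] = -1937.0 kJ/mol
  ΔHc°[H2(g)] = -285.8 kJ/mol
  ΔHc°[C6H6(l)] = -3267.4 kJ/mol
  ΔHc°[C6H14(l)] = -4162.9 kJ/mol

With combustion enthalpies, reactants minus products:
= [2·(-4162.9)] − [7·(-285.8) + 1·(-3267.4) + 2·(-1937.0)]
= 816.2 kJ/mol

ΔHrxn = 816.2 kJ/mol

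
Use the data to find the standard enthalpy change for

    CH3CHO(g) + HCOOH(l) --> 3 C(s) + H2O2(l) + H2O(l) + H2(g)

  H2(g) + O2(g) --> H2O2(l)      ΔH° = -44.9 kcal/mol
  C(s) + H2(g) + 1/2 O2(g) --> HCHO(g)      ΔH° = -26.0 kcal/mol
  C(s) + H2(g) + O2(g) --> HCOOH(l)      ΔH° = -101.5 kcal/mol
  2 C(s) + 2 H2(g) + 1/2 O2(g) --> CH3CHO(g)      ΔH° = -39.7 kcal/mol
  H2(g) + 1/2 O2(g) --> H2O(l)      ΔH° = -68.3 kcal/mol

equation 1 as written (H2O2(l) already on the product side): -44.9 kcal/mol
equation 2: not needed (HCHO(g) appears nowhere else).
equation 3 reversed (HCOOH(l) must end up as a reactant): +101.5 kcal/mol
equation 4 reversed (reverse to put CH3CHO(g) on the reactant side): +39.7 kcal/mol
equation 5 as written (H2O(l) already on the product side): -68.3 kcal/mol
ΔH° = (-44.9) + (+101.5) + (+39.7) + (-68.3) = 28.0 kcal/mol

ΔH° = 28.0 kcal/mol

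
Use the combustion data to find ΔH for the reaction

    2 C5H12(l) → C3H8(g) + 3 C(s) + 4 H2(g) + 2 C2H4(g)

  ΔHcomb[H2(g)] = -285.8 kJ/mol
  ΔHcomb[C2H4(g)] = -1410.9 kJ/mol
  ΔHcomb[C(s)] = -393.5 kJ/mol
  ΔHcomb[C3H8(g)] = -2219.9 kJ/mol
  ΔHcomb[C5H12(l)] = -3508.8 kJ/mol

With combustion enthalpies, reactants minus products:
= [2·(-3508.8)] − [1·(-2219.9) + 3·(-393.5) + 4·(-285.8) + 2·(-1410.9)]
= 347.8 kJ/mol

ΔH = 347.8 kJ/mol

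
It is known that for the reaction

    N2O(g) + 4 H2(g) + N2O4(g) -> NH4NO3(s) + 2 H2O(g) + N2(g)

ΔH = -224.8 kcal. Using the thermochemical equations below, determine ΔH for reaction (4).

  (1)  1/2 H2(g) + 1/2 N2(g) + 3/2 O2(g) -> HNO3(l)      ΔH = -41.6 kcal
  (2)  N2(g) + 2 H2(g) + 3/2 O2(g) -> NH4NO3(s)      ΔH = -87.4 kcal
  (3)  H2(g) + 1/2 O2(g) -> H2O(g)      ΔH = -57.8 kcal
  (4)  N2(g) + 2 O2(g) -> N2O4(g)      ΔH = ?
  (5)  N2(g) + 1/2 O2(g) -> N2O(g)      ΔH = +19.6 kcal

(1): not needed (HNO3(l) appears nowhere else).
(2) as written (NH4NO3(s) already on the product side): -87.4 kcal
(3) × 2 (scale by 2 for the 2 H2O(g)): (2)·(-57.8) = -115.6 kcal
(4) reversed (N2O4(g) must end up as a reactant): contributes −x
(5) reversed (reverse to put N2O(g) on the reactant side): -19.6 kcal
-224.8 = (-87.4) + (-115.6) + (-19.6) − x
x = (-224.8 − (-222.6)) / (-1) = 2.2 kcal

ΔH = 2.2 kcal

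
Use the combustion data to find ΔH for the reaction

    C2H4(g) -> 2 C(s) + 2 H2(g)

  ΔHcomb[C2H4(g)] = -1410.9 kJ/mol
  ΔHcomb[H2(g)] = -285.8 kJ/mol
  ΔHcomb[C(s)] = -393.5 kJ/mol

Using ΔH = Σ nΔHc°(reactants) − Σ nΔHc°(products):
= [1·(-1410.9)] − [2·(-393.5) + 2·(-285.8)]
= -52.3 kJ/mol

ΔH = -52.3 kJ/mol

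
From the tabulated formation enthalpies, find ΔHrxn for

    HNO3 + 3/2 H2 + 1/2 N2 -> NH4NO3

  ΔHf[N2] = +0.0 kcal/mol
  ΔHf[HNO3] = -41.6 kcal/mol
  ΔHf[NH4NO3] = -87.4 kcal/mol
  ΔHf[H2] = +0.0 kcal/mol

Products: 1·(-87.4) = -87.4
Reactants: 1·(-41.6) + 3/2·(+0.0) + 1/2·(+0.0) = -41.6
ΔHrxn = (-87.4) − (-41.6) = -45.8 kcal/mol

ΔHrxn = -45.8 kcal/mol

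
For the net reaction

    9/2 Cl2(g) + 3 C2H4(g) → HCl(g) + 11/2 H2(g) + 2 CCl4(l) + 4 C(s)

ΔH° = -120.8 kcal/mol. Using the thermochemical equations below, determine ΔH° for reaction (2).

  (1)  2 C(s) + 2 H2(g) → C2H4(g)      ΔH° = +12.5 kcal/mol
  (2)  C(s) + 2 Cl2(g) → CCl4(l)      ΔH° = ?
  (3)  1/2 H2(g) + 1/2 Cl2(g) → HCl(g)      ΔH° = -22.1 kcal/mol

ΔH° = -30.6 kcal/mol

(1) reversed and × 3: (-3)·(+12.5) = -37.5 kcal/mol
(2) × 2: contributes 2·x
(3) as written: -22.1 kcal/mol
-120.8 = (-37.5) + (-22.1) + 2·x
x = (-120.8 − (-59.6)) / (2) = -30.6 kcal/mol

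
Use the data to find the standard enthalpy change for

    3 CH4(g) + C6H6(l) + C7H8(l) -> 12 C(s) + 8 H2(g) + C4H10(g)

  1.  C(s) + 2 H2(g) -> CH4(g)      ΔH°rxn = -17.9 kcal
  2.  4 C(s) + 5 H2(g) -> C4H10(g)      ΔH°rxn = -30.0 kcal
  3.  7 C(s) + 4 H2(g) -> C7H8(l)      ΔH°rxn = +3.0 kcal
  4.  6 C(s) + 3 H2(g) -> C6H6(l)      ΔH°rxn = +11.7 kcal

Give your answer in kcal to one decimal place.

eq. 1 reversed and × 3 (reverse to put CH4(g) on the reactant side; scale by 3 for the 3 CH4(g)): (-3)·(-17.9) = +53.7 kcal
eq. 2 as written (C4H10(g) already on the product side): -30.0 kcal
eq. 3 reversed (reverse to put C7H8(l) on the reactant side): -3.0 kcal
eq. 4 reversed (reverse to put C6H6(l) on the reactant side): -11.7 kcal
ΔH°rxn = (+53.7) + (-30.0) + (-3.0) + (-11.7) = 9.0 kcal

ΔH°rxn = 9.0 kcal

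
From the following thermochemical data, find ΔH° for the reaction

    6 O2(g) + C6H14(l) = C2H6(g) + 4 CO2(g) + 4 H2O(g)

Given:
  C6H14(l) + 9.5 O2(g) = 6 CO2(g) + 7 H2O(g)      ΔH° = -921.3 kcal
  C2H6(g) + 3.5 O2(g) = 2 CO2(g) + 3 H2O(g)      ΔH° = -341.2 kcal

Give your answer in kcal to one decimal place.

ΔH° = -580.1 kcal

equation 1 as written: -921.3 kcal
equation 2 reversed: +341.2 kcal
ΔH° = (1)·(-921.3) + (-1)·(-341.2) = -580.1 kcal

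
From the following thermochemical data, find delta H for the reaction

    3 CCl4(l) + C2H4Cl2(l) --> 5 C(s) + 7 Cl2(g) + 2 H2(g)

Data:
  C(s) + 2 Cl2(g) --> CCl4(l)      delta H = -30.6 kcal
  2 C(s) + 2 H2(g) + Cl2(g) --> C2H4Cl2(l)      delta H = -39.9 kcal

delta H = 131.7 kcal

equation 1 reversed and × 3: (-3)·(-30.6) = +91.8 kcal
equation 2 reversed: +39.9 kcal
Since enthalpy is a state function, delta H = (+91.8) + (+39.9) = 131.7 kcal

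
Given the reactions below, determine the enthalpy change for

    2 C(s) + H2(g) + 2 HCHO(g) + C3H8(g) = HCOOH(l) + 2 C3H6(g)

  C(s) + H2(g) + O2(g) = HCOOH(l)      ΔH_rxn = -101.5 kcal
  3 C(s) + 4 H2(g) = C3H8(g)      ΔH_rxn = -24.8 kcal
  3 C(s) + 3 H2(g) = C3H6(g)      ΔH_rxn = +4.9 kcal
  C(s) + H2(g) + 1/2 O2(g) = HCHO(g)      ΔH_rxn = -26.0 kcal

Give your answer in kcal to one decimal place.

equation 1 as written: -101.5 kcal
equation 2 reversed: +24.8 kcal
equation 3 × 2: (2)·(+4.9) = +9.8 kcal
equation 4 reversed and × 2: (-2)·(-26.0) = +52.0 kcal
Summing the manipulated equations, ΔH_rxn = (1)·(-101.5) + (-1)·(-24.8) + (2)·(+4.9) + (-2)·(-26.0) = -14.9 kcal

ΔH_rxn = -14.9 kcal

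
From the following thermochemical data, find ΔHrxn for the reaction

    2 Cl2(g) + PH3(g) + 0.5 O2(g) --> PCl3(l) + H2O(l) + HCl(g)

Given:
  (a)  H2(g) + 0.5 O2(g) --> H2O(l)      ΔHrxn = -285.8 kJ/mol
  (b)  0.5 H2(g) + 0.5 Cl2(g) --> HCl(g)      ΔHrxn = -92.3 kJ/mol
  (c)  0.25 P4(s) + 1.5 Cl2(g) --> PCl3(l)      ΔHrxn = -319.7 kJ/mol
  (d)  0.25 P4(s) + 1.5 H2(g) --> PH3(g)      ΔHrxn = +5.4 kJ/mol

ΔHrxn = -703.2 kJ/mol

(a) as written: -285.8 kJ/mol
(b) as written: -92.3 kJ/mol
(c) as written: -319.7 kJ/mol
(d) reversed: -5.4 kJ/mol
Summing the manipulated equations, ΔHrxn = (-285.8) + (-92.3) + (-319.7) + (-5.4) = -703.2 kJ/mol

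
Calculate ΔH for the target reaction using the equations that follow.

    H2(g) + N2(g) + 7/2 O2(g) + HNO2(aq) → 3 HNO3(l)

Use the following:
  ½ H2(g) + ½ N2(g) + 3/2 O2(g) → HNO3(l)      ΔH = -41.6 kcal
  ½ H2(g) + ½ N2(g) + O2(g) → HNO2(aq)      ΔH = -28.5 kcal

equation 1 × 3 (×3 to match 3 HNO3(l) in the target): (3)·(-41.6) = -124.8 kcal
equation 2 reversed (HNO2(aq) must end up as a reactant): +28.5 kcal
By Hess's law, ΔH = (3)·(-41.6) + (-1)·(-28.5) = -96.3 kcal

ΔH = -96.3 kcal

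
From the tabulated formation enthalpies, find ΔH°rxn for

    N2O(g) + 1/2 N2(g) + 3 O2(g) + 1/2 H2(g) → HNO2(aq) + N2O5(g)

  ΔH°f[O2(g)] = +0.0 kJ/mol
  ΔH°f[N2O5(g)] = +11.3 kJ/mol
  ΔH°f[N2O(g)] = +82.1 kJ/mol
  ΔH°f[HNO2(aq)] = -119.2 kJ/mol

ΔH°rxn = -190.0 kJ/mol

Products: 1·(-119.2) + 1·(+11.3) = -107.9
Reactants: 1·(+82.1) + 1/2·(+0.0) + 3·(+0.0) + 1/2·(+0.0) = +82.1
ΔH°rxn = (-107.9) − (+82.1) = -190.0 kJ/mol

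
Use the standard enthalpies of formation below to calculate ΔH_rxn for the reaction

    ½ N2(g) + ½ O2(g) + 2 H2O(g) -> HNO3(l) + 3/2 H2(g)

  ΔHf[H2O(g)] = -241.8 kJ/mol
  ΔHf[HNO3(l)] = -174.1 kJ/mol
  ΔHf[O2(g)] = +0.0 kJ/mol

Products: 1·(-174.1) + 3/2·(+0.0) = -174.1
Reactants: 1/2·(+0.0) + 1/2·(+0.0) + 2·(-241.8) = -483.6
ΔH_rxn = (-174.1) − (-483.6) = 309.5 kJ/mol

ΔH_rxn = 309.5 kJ/mol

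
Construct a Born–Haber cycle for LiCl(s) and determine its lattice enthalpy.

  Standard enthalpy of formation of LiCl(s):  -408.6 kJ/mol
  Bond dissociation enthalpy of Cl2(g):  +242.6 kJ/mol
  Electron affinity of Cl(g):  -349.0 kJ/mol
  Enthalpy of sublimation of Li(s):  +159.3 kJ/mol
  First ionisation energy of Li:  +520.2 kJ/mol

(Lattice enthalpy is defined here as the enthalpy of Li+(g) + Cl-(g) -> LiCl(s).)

ΔHf° = 1·ΔHsub + 1·(ΣIE) + 1/2·D(Cl2) + 1·EA + U
-408.6 = 1·(+159.3) + 1·(+520.2) + 1/2·(+242.6) + 1·(-349.0) + U
U = -408.6 − (+451.8) = -860.4 kJ/mol

U = -860.4 kJ/mol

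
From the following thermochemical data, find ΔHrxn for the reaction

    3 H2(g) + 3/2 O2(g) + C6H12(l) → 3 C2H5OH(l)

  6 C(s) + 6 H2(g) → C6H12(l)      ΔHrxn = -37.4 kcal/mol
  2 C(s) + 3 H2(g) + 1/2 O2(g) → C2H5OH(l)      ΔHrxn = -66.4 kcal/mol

equation 1 reversed (reverse to put C6H12(l) on the reactant side): +37.4 kcal/mol
equation 2 × 3 (×3 to match 3 C2H5OH(l) in the target): (3)·(-66.4) = -199.2 kcal/mol
Summing the manipulated equations, ΔHrxn = (-1)·(-37.4) + (3)·(-66.4) = -161.8 kcal/mol

ΔHrxn = -161.8 kcal/mol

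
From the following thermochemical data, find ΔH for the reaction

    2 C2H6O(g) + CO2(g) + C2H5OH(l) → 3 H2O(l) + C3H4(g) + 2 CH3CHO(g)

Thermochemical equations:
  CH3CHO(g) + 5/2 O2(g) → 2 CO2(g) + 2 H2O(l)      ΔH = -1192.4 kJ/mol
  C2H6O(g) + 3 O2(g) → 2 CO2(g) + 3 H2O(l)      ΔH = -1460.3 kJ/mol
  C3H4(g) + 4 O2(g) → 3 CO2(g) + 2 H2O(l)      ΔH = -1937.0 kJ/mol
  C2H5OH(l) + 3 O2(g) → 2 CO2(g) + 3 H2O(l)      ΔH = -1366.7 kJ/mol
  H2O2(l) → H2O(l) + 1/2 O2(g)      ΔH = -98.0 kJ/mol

ΔH = 34.5 kJ/mol

equation 1 reversed and × 2 (reverse to put CH3CHO(g) on the product side; scale by 2 for the 2 CH3CHO(g)): (-2)·(-1192.4) = +2384.8 kJ/mol
equation 2 × 2 (scale by 2 for the 2 C2H6O(g)): (2)·(-1460.3) = -2920.6 kJ/mol
equation 3 reversed (reverse to put C3H4(g) on the product side): +1937.0 kJ/mol
equation 4 as written (C2H5OH(l) already on the reactant side): -1366.7 kJ/mol
equation 5: not needed (H2O2(l) appears nowhere else).
Since enthalpy is a state function, ΔH = (+2384.8) + (-2920.6) + (+1937.0) + (-1366.7) = 34.5 kJ/mol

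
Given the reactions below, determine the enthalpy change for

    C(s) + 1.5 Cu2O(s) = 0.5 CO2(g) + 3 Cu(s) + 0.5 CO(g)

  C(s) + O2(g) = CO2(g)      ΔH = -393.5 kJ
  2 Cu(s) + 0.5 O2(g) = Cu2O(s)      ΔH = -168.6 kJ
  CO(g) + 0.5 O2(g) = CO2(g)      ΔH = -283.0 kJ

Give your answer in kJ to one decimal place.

ΔH = 0.9 kJ

equation 1 as written: -393.5 kJ
equation 2 reversed and × 3/2: (-3/2)·(-168.6) = +252.9 kJ
equation 3 reversed and × 1/2: (-1/2)·(-283.0) = +141.5 kJ
Since enthalpy is a state function, ΔH = (-393.5) + (+252.9) + (+141.5) = 0.9 kJ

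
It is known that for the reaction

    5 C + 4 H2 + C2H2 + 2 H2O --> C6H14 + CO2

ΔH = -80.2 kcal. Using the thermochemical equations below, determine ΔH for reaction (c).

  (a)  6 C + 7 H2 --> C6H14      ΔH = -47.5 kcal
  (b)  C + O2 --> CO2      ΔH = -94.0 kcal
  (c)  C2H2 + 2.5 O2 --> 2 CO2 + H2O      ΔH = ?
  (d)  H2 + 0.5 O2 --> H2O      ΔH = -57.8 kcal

(a) as written: -47.5 kcal
(b) reversed: +94.0 kcal
(c) as written: contributes x
(d) reversed and × 3: (-3)·(-57.8) = +173.4 kcal
-80.2 = (-47.5) + (+94.0) + (+173.4) + x
x = (-80.2 − (+219.9)) / (1) = -300.1 kcal

ΔH = -300.1 kcal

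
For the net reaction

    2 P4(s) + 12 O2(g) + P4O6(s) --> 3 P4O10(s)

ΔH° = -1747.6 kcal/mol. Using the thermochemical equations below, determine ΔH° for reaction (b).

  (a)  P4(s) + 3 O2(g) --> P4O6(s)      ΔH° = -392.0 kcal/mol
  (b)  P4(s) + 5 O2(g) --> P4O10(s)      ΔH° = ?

(a) reversed: +392.0 kcal/mol
(b) × 3: contributes 3·x
-1747.6 = (+392.0) + 3·x
x = (-1747.6 − (+392.0)) / (3) = -713.2 kcal/mol

ΔH° = -713.2 kcal/mol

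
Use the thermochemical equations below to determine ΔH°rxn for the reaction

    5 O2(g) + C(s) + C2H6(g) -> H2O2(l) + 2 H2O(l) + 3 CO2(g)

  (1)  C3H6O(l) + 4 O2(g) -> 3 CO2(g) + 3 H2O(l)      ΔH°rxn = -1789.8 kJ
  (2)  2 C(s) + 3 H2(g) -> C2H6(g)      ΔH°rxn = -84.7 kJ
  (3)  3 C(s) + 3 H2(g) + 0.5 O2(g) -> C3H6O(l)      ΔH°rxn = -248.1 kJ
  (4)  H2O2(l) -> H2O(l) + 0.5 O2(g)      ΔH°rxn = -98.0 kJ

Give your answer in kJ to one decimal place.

(1) as written (CO2(g) already on the product side): -1789.8 kJ
(2) reversed (reverse to put C2H6(g) on the reactant side): +84.7 kJ
(3) as written: -248.1 kJ
(4) reversed (reverse to put H2O2(l) on the product side): +98.0 kJ
Summing the manipulated equations, ΔH°rxn = (-1789.8) + (+84.7) + (-248.1) + (+98.0) = -1855.2 kJ

ΔH°rxn = -1855.2 kJ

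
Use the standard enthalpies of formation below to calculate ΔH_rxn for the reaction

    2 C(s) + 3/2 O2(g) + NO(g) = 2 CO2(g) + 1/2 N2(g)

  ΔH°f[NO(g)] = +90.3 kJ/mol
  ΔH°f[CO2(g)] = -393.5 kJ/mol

ΔH_rxn = -877.3 kJ/mol

Products: 2·(-393.5) + 1/2·(+0.0) = -787.0
Reactants: 2·(+0.0) + 3/2·(+0.0) + 1·(+90.3) = +90.3
ΔH_rxn = (-787.0) − (+90.3) = -877.3 kJ/mol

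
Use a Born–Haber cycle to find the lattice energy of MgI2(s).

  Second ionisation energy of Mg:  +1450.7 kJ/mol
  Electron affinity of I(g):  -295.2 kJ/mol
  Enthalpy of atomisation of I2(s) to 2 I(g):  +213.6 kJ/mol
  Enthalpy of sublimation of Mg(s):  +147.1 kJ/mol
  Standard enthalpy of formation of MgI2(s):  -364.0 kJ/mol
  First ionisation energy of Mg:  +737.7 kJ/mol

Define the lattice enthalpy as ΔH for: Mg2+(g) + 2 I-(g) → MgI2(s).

ΔHf° = 1·ΔHsub + 1·(ΣIE) + 1·D(I2) + 2·EA + U
-364.0 = 1·(+147.1) + 1·(+2188.4) + 1·(+213.6) + 2·(-295.2) + U
U = -364.0 − (+1958.7) = -2322.7 kJ/mol

U = -2322.7 kJ/mol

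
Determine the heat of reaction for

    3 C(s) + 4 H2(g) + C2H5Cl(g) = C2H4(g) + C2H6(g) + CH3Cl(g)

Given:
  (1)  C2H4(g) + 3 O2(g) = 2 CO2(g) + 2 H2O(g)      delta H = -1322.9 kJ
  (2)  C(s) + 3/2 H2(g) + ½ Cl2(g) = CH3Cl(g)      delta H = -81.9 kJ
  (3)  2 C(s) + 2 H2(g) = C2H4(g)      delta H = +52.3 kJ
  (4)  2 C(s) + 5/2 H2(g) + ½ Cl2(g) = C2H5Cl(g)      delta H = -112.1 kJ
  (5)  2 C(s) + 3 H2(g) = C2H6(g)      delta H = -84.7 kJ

delta H = -2.2 kJ

(1): not needed.
(2) as written: -81.9 kJ
(3) as written: +52.3 kJ
(4) reversed: +112.1 kJ
(5) as written: -84.7 kJ
delta H = (1)·(-81.9) + (1)·(+52.3) + (-1)·(-112.1) + (1)·(-84.7) = -2.2 kJ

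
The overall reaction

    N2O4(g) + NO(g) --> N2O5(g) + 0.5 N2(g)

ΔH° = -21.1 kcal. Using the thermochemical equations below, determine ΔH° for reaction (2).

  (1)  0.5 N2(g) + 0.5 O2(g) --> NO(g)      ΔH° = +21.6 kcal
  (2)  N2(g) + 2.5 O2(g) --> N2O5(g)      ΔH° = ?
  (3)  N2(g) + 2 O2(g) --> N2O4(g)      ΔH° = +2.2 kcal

(1) reversed: -21.6 kcal
(2) as written: contributes x
(3) reversed: -2.2 kcal
-21.1 = (-21.6) + (-2.2) + x
x = (-21.1 − (-23.8)) / (1) = 2.7 kcal

ΔH° = 2.7 kcal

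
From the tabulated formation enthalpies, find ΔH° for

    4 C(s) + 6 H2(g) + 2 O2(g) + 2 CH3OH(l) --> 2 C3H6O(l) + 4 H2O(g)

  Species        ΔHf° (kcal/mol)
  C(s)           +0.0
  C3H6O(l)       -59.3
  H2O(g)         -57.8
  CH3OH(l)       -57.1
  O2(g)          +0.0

Products: 2·(-59.3) + 4·(-57.8) = -349.8
Reactants: 4·(+0.0) + 6·(+0.0) + 2·(+0.0) + 2·(-57.1) = -114.2
ΔH° = (-349.8) − (-114.2) = -235.6 kcal/mol

ΔH° = -235.6 kcal/mol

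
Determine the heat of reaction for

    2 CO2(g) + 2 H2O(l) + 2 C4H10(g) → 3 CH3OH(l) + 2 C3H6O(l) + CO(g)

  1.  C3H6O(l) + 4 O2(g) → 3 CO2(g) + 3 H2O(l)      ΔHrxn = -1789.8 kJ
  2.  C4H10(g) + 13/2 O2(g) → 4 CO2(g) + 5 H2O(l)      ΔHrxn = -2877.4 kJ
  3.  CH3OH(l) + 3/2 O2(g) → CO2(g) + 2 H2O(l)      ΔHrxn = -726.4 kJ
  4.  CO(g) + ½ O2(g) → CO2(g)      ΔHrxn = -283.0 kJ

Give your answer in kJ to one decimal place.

eq. 1 reversed and × 2: (-2)·(-1789.8) = +3579.6 kJ
eq. 2 × 2: (2)·(-2877.4) = -5754.8 kJ
eq. 3 reversed and × 3: (-3)·(-726.4) = +2179.2 kJ
eq. 4 reversed: +283.0 kJ
Summing the manipulated equations, ΔHrxn = (+3579.6) + (-5754.8) + (+2179.2) + (+283.0) = 287.0 kJ

ΔHrxn = 287.0 kJ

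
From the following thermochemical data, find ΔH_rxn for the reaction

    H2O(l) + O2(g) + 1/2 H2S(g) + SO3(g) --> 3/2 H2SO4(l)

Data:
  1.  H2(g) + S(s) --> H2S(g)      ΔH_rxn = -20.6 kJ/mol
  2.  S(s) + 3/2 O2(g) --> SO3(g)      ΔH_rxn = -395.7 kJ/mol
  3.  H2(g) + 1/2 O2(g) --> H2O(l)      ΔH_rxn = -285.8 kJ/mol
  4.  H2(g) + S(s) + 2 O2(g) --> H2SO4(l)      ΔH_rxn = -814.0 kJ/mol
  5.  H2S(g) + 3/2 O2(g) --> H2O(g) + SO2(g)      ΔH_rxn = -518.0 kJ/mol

eq. 1 reversed and × 1/2: (-1/2)·(-20.6) = +10.3 kJ/mol
eq. 2 reversed (SO3(g) must end up as a reactant): +395.7 kJ/mol
eq. 3 reversed (reverse to put H2O(l) on the reactant side): +285.8 kJ/mol
eq. 4 × 3/2 (scale by 3/2 for the 3/2 H2SO4(l)): (3/2)·(-814.0) = -1221.0 kJ/mol
eq. 5: not needed (SO2(g) appears nowhere else).
By Hess's law, ΔH_rxn = (-1/2)·(-20.6) + (-1)·(-395.7) + (-1)·(-285.8) + (3/2)·(-814.0) = -529.2 kJ/mol

ΔH_rxn = -529.2 kJ/mol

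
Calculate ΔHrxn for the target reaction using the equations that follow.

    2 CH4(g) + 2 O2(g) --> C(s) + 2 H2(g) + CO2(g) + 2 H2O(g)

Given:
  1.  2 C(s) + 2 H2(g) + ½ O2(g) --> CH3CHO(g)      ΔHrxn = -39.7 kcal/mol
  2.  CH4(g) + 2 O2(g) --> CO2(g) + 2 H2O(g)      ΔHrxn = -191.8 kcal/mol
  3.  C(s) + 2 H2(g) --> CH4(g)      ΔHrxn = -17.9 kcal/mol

eq. 1: not needed (CH3CHO(g) appears nowhere else).
eq. 2 as written (CO2(g) already on the product side): -191.8 kcal/mol
eq. 3 reversed: +17.9 kcal/mol
ΔHrxn = (-191.8) + (+17.9) = -173.9 kcal/mol

ΔHrxn = -173.9 kcal/mol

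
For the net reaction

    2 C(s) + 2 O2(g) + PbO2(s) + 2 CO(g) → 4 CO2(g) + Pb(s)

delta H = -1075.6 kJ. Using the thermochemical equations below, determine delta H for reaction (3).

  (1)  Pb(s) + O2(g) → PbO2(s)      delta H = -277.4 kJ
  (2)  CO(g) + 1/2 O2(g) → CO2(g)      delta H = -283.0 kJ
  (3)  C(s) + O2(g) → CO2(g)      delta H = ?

(1) reversed: +277.4 kJ
(2) × 2: (2)·(-283.0) = -566.0 kJ
(3) × 2: contributes 2·x
-1075.6 = (+277.4) + (-566.0) + 2·x
x = (-1075.6 − (-288.6)) / (2) = -393.5 kJ

delta H = -393.5 kJ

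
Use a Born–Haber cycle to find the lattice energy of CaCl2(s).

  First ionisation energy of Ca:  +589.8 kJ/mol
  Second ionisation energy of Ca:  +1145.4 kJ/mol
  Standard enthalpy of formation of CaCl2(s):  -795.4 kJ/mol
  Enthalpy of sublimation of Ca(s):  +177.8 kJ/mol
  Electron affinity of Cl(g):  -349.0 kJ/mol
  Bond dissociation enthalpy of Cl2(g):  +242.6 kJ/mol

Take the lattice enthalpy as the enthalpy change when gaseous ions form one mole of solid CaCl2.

U = -2253.0 kJ/mol

ΔHf° = 1·ΔHsub + 1·(ΣIE) + 1·D(Cl2) + 2·EA + U
-795.4 = 1·(+177.8) + 1·(+1735.2) + 1·(+242.6) + 2·(-349.0) + U
U = -795.4 − (+1457.6) = -2253.0 kJ/mol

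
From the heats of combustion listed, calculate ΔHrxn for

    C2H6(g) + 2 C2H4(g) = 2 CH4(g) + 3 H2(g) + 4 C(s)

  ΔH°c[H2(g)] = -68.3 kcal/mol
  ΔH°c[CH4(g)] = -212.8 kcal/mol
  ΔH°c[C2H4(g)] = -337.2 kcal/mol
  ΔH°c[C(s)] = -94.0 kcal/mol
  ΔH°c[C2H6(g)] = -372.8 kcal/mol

With combustion enthalpies, reactants minus products:
= [1·(-372.8) + 2·(-337.2)] − [2·(-212.8) + 3·(-68.3) + 4·(-94.0)]
= -40.7 kcal/mol

ΔHrxn = -40.7 kcal/mol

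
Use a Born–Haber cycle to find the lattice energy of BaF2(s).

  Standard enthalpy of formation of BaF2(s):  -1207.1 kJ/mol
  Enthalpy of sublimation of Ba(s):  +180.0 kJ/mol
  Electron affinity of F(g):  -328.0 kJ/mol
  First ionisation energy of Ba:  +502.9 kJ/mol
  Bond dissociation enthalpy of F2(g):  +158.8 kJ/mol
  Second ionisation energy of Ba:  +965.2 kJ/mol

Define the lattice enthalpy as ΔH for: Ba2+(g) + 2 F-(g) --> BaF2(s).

ΔHf° = 1·ΔHsub + 1·(ΣIE) + 1·D(F2) + 2·EA + U
-1207.1 = 1·(+180.0) + 1·(+1468.1) + 1·(+158.8) + 2·(-328.0) + U
U = -1207.1 − (+1150.9) = -2358.0 kJ/mol

U = -2358.0 kJ/mol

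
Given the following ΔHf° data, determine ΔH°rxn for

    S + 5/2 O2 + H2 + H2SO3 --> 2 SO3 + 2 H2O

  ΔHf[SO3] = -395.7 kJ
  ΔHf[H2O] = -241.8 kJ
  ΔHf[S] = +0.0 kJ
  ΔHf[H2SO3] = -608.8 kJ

ΔH°rxn = Σ nΔHf°(products) − Σ nΔHf°(reactants).
Products: 2·(-395.7) + 2·(-241.8) = -1275.0
Reactants: 1·(+0.0) + 5/2·(+0.0) + 1·(+0.0) + 1·(-608.8) = -608.8
ΔH°rxn = (-1275.0) − (-608.8) = -666.2 kJ

ΔH°rxn = -666.2 kJ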